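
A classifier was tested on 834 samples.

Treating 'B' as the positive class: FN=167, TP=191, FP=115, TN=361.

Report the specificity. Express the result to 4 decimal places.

0.7584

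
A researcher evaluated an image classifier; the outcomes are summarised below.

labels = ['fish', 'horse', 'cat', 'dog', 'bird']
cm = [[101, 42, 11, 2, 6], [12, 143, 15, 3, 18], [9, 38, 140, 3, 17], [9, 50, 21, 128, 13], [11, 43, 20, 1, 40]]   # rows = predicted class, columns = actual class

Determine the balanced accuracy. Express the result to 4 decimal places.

Balanced accuracy = mean of per-class recall.
  fish: recall = 101/142 = 0.71127
  horse: recall = 143/316 = 0.45253
  cat: recall = 140/207 = 0.67633
  dog: recall = 128/137 = 0.93431
  bird: recall = 40/94 = 0.42553
Mean = (0.71127 + 0.45253 + 0.67633 + 0.93431 + 0.42553) / 5 = 0.6400

0.6400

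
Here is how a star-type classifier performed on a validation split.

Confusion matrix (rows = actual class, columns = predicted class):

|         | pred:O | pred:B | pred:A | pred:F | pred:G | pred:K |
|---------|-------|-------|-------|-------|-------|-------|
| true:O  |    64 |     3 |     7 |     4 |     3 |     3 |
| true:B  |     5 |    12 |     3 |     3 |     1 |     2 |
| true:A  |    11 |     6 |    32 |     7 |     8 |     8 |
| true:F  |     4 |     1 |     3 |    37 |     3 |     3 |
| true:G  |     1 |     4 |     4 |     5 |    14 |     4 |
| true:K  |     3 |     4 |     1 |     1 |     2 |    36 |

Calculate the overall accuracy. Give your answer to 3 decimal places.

0.625

Accuracy = trace / total = (64+12+32+37+14+36=195) / 312 = 195/312 = 0.625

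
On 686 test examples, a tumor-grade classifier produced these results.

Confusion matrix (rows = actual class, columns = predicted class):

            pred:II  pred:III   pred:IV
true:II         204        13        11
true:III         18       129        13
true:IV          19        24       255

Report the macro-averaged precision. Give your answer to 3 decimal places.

0.846

Per-class precision (TP/(TP+FP)):
  II: TP=204, FP=18+19=37 → 204/241 = 0.8465
  III: TP=129, FP=13+24=37 → 129/166 = 0.7771
  IV: TP=255, FP=11+13=24 → 255/279 = 0.9140
Macro-precision = mean = (0.8465 + 0.7771 + 0.9140) / 3 = 0.846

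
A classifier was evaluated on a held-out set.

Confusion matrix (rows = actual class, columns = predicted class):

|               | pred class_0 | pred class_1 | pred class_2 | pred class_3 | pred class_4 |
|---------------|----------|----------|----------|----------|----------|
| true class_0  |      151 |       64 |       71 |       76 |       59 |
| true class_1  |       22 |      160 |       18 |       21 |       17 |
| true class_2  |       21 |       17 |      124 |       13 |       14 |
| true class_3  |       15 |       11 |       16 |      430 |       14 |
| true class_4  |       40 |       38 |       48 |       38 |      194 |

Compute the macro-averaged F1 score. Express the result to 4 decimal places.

0.5977

Per-class F1 score (2·TP/(2·TP+FP+FN)):
  class_0: TP=151, FP=22+21+15+40=98, FN=64+71+76+59=270 → 302/670 = 0.45075
  class_1: TP=160, FP=64+17+11+38=130, FN=22+18+21+17=78 → 320/528 = 0.60606
  class_2: TP=124, FP=71+18+16+48=153, FN=21+17+13+14=65 → 248/466 = 0.53219
  class_3: TP=430, FP=76+21+13+38=148, FN=15+11+16+14=56 → 860/1064 = 0.80827
  class_4: TP=194, FP=59+17+14+14=104, FN=40+38+48+38=164 → 388/656 = 0.59146
Macro-F1 score = mean = (0.45075 + 0.60606 + 0.53219 + 0.80827 + 0.59146) / 5 = 0.5977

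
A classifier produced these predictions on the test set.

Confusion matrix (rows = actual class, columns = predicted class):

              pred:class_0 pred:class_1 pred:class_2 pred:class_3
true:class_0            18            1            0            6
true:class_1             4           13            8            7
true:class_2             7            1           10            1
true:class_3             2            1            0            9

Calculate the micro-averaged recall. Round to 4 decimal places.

Micro-averaging pools counts across classes: ΣTP=50, ΣFP=38, ΣFN=38.
Micro-recall = TP/(TP+FN) on pooled counts = 0.5682 (equals overall accuracy in single-label multiclass).

0.5682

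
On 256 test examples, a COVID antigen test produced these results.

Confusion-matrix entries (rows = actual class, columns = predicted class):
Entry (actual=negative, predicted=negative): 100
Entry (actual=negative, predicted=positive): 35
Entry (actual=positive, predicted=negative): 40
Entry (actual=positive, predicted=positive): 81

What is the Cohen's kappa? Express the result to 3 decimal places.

Observed agreement pₒ = trace/N = 181/256 = 0.7070
Expected agreement pₑ = Σ (rowᵢ·colᵢ)/N² = (135·140 + 121·116)/256² = 0.5026
κ = (pₒ − pₑ)/(1 − pₑ) = (0.7070 − 0.5026)/(1 − 0.5026) = 0.411

0.411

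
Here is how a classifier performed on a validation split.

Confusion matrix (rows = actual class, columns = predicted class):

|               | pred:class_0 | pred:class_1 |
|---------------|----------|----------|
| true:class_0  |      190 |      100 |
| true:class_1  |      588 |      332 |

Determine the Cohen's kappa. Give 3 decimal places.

Observed agreement pₒ = trace/N = 522/1210 = 0.4314
Expected agreement pₑ = Σ (rowᵢ·colᵢ)/N² = (290·778 + 920·432)/1210² = 0.4256
κ = (pₒ − pₑ)/(1 − pₑ) = (0.4314 − 0.4256)/(1 − 0.4256) = 0.010

0.010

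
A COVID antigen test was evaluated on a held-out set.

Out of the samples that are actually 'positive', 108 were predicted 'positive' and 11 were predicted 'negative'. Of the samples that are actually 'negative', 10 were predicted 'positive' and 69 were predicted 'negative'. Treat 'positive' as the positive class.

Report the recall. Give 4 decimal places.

Recall = TP/(TP+FN) = 108/(108+11) = 108/119 = 0.9076

0.9076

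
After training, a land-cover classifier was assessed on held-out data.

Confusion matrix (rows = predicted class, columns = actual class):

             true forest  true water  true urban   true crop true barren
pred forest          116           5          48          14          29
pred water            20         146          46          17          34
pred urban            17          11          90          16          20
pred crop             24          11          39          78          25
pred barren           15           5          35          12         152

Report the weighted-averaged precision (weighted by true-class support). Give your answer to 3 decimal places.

Per-class precision (TP/(TP+FP)):
  forest: TP=116, FP=5+48+14+29=96 → 116/212 = 0.5472
  water: TP=146, FP=20+46+17+34=117 → 146/263 = 0.5551
  urban: TP=90, FP=17+11+16+20=64 → 90/154 = 0.5844
  crop: TP=78, FP=24+11+39+25=99 → 78/177 = 0.4407
  barren: TP=152, FP=15+5+35+12=67 → 152/219 = 0.6941
Weighted-precision = Σ (supportᵢ/N)·precisionᵢ with N=1025: (192/1025)·0.5472 + (178/1025)·0.5551 + (258/1025)·0.5844 + (137/1025)·0.4407 + (260/1025)·0.6941 = 0.581

0.581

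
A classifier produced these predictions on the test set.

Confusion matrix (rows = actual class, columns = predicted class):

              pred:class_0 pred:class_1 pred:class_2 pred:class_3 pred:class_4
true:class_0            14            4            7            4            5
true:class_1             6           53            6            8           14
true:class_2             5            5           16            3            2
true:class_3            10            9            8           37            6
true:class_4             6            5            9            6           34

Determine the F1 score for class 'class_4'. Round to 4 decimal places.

0.5620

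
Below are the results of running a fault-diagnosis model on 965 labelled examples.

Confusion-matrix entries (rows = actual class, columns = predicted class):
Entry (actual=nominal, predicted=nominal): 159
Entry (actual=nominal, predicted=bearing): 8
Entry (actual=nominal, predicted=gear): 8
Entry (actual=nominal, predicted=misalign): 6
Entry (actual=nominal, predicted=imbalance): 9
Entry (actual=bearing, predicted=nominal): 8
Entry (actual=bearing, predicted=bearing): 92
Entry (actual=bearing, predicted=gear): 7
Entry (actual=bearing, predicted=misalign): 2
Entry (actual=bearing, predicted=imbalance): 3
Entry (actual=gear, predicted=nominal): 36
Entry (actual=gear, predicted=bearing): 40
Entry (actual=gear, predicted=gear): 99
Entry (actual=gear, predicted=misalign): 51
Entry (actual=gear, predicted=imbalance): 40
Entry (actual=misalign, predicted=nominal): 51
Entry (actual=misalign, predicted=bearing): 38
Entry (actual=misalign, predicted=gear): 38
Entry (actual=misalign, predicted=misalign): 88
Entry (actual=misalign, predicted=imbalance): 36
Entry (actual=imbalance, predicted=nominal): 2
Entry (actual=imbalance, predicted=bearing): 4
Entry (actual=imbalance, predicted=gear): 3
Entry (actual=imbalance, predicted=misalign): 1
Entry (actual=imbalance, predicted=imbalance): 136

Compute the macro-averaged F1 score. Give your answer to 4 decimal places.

0.5971

Per-class F1 score (2·TP/(2·TP+FP+FN)):
  nominal: TP=159, FP=8+36+51+2=97, FN=8+8+6+9=31 → 318/446 = 0.71300
  bearing: TP=92, FP=8+40+38+4=90, FN=8+7+2+3=20 → 184/294 = 0.62585
  gear: TP=99, FP=8+7+38+3=56, FN=36+40+51+40=167 → 198/421 = 0.47031
  misalign: TP=88, FP=6+2+51+1=60, FN=51+38+38+36=163 → 176/399 = 0.44110
  imbalance: TP=136, FP=9+3+40+36=88, FN=2+4+3+1=10 → 272/370 = 0.73514
Macro-F1 score = mean = (0.71300 + 0.62585 + 0.47031 + 0.44110 + 0.73514) / 5 = 0.5971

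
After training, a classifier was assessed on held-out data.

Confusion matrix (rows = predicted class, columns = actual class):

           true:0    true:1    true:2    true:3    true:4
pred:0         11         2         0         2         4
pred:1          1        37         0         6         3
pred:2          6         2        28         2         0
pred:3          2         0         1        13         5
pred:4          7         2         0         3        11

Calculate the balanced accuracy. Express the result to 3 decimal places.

Balanced accuracy = mean of per-class recall.
  0: recall = 11/27 = 0.4074
  1: recall = 37/43 = 0.8605
  2: recall = 28/29 = 0.9655
  3: recall = 13/26 = 0.5000
  4: recall = 11/23 = 0.4783
Mean = (0.4074 + 0.8605 + 0.9655 + 0.5000 + 0.4783) / 5 = 0.642

0.642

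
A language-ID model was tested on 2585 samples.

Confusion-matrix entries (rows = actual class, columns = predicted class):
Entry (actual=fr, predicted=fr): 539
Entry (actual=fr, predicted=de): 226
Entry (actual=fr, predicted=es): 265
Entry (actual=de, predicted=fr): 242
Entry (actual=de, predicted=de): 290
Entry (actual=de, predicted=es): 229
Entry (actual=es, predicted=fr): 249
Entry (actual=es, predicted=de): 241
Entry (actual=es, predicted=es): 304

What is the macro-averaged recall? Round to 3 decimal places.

0.429

Per-class recall (TP/(TP+FN)):
  fr: TP=539, FN=226+265=491 → 539/1030 = 0.5233
  de: TP=290, FN=242+229=471 → 290/761 = 0.3811
  es: TP=304, FN=249+241=490 → 304/794 = 0.3829
Macro-recall = mean = (0.5233 + 0.3811 + 0.3829) / 3 = 0.429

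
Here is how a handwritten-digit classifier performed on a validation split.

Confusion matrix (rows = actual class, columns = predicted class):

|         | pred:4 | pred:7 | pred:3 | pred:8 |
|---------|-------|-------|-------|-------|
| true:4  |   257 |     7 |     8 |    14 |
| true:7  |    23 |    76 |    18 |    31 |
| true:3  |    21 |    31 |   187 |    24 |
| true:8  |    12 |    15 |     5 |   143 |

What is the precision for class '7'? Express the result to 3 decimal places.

0.589

precision = TP/(TP+FP).
7: TP=76, FP=7+31+15=53 → 76/129 = 0.5891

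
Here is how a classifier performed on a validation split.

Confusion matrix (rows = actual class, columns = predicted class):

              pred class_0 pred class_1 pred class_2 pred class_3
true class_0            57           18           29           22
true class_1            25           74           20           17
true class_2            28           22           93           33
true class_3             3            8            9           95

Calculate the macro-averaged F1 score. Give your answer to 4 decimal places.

Per-class F1 score (2·TP/(2·TP+FP+FN)):
  class_0: TP=57, FP=25+28+3=56, FN=18+29+22=69 → 114/239 = 0.47699
  class_1: TP=74, FP=18+22+8=48, FN=25+20+17=62 → 148/258 = 0.57364
  class_2: TP=93, FP=29+20+9=58, FN=28+22+33=83 → 186/327 = 0.56881
  class_3: TP=95, FP=22+17+33=72, FN=3+8+9=20 → 190/282 = 0.67376
Macro-F1 score = mean = (0.47699 + 0.57364 + 0.56881 + 0.67376) / 4 = 0.5733

0.5733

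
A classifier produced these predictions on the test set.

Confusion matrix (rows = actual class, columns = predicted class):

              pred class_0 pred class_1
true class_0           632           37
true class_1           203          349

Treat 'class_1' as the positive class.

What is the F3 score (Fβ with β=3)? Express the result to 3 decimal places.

0.652

Fβ = (1+β²)·TP / ((1+β²)·TP + β²·FN + FP), with β²=9
= 10·349 / (10·349 + 9·203 + 37) = 0.652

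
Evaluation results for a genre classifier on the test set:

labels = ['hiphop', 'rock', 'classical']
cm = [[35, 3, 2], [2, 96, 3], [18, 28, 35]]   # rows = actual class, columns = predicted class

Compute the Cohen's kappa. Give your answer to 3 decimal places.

0.599

Observed agreement pₒ = trace/N = 166/222 = 0.7477
Expected agreement pₑ = Σ (rowᵢ·colᵢ)/N² = (40·55 + 101·127 + 81·40)/222² = 0.3706
κ = (pₒ − pₑ)/(1 − pₑ) = (0.7477 − 0.3706)/(1 − 0.3706) = 0.599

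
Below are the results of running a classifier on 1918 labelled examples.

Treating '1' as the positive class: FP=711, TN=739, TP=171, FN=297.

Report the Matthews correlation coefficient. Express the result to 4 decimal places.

-0.1077

MCC = (TP·TN − FP·FN) / √((TP+FP)(TP+FN)(TN+FP)(TN+FN))
Numerator = 171·739 − 711·297 = -84798
Denominator = √(882·468·1450·1036) = √620072107200 = 787446.5742
MCC = -84798 / 787446.5742 = -0.1077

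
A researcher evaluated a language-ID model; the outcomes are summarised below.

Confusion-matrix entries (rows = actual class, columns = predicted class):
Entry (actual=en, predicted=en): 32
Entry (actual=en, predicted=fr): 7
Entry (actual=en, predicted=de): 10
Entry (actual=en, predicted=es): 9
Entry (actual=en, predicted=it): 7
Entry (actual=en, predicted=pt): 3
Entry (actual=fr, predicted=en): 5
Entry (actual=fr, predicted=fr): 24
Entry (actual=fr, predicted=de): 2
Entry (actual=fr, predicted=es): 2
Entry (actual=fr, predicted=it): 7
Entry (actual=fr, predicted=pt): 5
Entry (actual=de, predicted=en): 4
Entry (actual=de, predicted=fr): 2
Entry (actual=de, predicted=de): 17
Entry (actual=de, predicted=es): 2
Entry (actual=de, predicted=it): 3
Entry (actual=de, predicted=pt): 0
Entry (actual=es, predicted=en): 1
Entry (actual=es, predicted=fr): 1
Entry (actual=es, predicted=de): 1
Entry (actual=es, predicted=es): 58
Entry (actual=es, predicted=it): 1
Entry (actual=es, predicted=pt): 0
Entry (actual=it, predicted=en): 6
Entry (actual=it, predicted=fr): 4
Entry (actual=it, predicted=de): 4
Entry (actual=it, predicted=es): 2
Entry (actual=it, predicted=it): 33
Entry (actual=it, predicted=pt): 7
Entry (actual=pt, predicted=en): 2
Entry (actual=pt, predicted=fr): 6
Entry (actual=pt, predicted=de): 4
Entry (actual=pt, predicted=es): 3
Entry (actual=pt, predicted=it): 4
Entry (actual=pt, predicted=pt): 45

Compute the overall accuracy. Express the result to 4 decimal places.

0.6471

Accuracy = trace / total = (32+24+17+58+33+45=209) / 323 = 209/323 = 0.6471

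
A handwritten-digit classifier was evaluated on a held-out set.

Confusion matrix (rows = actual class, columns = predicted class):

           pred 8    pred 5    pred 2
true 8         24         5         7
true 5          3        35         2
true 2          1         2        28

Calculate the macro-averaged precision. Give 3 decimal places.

0.816

Per-class precision (TP/(TP+FP)):
  8: TP=24, FP=3+1=4 → 24/28 = 0.8571
  5: TP=35, FP=5+2=7 → 35/42 = 0.8333
  2: TP=28, FP=7+2=9 → 28/37 = 0.7568
Macro-precision = mean = (0.8571 + 0.8333 + 0.7568) / 3 = 0.816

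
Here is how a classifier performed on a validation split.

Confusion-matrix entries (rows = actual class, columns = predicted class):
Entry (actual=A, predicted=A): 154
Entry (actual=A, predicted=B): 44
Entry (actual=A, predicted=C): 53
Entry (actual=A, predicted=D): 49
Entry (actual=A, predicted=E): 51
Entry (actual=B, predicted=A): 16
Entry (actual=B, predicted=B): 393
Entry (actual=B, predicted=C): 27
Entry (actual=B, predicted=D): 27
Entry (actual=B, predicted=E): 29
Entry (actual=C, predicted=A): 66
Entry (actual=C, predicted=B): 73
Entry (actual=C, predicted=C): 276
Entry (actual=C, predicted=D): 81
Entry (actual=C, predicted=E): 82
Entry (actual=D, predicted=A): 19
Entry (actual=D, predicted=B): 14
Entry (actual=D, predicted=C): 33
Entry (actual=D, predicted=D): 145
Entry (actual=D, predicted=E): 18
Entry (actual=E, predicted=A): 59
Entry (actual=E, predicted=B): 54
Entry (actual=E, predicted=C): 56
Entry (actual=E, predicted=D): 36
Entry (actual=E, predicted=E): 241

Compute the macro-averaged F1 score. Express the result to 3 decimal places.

Per-class F1 score (2·TP/(2·TP+FP+FN)):
  A: TP=154, FP=16+66+19+59=160, FN=44+53+49+51=197 → 308/665 = 0.4632
  B: TP=393, FP=44+73+14+54=185, FN=16+27+27+29=99 → 786/1070 = 0.7346
  C: TP=276, FP=53+27+33+56=169, FN=66+73+81+82=302 → 552/1023 = 0.5396
  D: TP=145, FP=49+27+81+36=193, FN=19+14+33+18=84 → 290/567 = 0.5115
  E: TP=241, FP=51+29+82+18=180, FN=59+54+56+36=205 → 482/867 = 0.5559
Macro-F1 score = mean = (0.4632 + 0.7346 + 0.5396 + 0.5115 + 0.5559) / 5 = 0.561

0.561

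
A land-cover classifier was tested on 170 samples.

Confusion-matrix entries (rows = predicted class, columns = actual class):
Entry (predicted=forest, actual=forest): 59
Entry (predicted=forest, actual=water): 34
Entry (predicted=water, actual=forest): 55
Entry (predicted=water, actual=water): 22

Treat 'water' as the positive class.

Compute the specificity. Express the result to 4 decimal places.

Specificity = TN/(TN+FP) = 59/(59+55) = 0.5175

0.5175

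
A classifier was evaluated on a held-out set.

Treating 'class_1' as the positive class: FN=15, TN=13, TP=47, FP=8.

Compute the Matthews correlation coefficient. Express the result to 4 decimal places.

0.3467

MCC = (TP·TN − FP·FN) / √((TP+FP)(TP+FN)(TN+FP)(TN+FN))
Numerator = 47·13 − 8·15 = 491
Denominator = √(55·62·21·28) = √2005080 = 1416.0085
MCC = 491 / 1416.0085 = 0.3467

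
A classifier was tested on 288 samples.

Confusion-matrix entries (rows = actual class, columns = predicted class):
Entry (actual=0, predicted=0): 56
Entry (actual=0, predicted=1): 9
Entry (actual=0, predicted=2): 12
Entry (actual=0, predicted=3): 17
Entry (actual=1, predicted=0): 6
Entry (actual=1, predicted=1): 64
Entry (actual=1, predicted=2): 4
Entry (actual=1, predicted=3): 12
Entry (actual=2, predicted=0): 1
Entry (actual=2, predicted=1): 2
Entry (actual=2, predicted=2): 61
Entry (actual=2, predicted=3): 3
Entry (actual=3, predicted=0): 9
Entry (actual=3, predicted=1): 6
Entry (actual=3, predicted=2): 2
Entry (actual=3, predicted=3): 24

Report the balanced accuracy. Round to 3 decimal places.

0.709

Balanced accuracy = mean of per-class recall.
  0: recall = 56/94 = 0.5957
  1: recall = 64/86 = 0.7442
  2: recall = 61/67 = 0.9104
  3: recall = 24/41 = 0.5854
Mean = (0.5957 + 0.7442 + 0.9104 + 0.5854) / 4 = 0.709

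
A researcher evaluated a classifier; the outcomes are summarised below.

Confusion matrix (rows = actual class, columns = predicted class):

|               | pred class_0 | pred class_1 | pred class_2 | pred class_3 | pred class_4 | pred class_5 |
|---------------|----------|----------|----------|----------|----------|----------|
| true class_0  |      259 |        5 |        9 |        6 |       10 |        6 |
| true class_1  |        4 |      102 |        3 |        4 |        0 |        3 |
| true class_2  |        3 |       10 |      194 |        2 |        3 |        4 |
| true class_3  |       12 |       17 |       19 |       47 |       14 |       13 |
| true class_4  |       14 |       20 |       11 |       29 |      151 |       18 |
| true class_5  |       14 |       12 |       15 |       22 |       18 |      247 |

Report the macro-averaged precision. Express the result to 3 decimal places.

Per-class precision (TP/(TP+FP)):
  class_0: TP=259, FP=4+3+12+14+14=47 → 259/306 = 0.8464
  class_1: TP=102, FP=5+10+17+20+12=64 → 102/166 = 0.6145
  class_2: TP=194, FP=9+3+19+11+15=57 → 194/251 = 0.7729
  class_3: TP=47, FP=6+4+2+29+22=63 → 47/110 = 0.4273
  class_4: TP=151, FP=10+0+3+14+18=45 → 151/196 = 0.7704
  class_5: TP=247, FP=6+3+4+13+18=44 → 247/291 = 0.8488
Macro-precision = mean = (0.8464 + 0.6145 + 0.7729 + 0.4273 + 0.7704 + 0.8488) / 6 = 0.713

0.713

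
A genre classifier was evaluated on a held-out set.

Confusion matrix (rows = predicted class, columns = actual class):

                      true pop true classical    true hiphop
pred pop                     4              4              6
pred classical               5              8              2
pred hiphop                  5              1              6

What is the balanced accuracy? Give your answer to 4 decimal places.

0.4432

Balanced accuracy = mean of per-class recall.
  pop: recall = 4/14 = 0.28571
  classical: recall = 8/13 = 0.61538
  hiphop: recall = 6/14 = 0.42857
Mean = (0.28571 + 0.61538 + 0.42857) / 3 = 0.4432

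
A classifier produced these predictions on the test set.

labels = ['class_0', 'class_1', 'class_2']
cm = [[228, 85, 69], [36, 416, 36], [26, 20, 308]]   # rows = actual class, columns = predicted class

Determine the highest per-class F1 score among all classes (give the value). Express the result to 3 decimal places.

Per-class F1 score (2·TP/(2·TP+FP+FN)):
  class_0: TP=228, FP=36+26=62, FN=85+69=154 → 456/672 = 0.6786
  class_1: TP=416, FP=85+20=105, FN=36+36=72 → 832/1009 = 0.8246
  class_2: TP=308, FP=69+36=105, FN=26+20=46 → 616/767 = 0.8031
Highest is class 'class_1' with F1 score = 0.825.

0.825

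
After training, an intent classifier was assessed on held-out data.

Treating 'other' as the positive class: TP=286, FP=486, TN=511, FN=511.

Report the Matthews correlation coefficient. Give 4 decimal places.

MCC = (TP·TN − FP·FN) / √((TP+FP)(TP+FN)(TN+FP)(TN+FN))
Numerator = 286·511 − 486·511 = -102200
Denominator = √(772·797·997·1022) = √626933787256 = 791791.5049
MCC = -102200 / 791791.5049 = -0.1291

-0.1291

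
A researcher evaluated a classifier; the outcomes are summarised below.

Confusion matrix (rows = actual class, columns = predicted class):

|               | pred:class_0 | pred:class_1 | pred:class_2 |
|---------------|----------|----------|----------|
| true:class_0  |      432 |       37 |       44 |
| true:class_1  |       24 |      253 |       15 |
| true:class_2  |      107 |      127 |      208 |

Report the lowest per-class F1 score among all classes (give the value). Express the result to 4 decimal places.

Per-class F1 score (2·TP/(2·TP+FP+FN)):
  class_0: TP=432, FP=24+107=131, FN=37+44=81 → 864/1076 = 0.80297
  class_1: TP=253, FP=37+127=164, FN=24+15=39 → 506/709 = 0.71368
  class_2: TP=208, FP=44+15=59, FN=107+127=234 → 416/709 = 0.58674
Lowest is class 'class_2' with F1 score = 0.5867.

0.5867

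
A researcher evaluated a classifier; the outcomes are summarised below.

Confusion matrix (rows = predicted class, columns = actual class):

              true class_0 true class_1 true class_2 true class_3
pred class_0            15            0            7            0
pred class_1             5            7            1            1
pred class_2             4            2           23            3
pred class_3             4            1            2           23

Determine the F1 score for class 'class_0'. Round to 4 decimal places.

Treat 'class_0' as positive and all other classes as negative.
F1 score = 2·TP/(2·TP+FP+FN).
class_0: TP=15, FP=0+7+0=7, FN=5+4+4=13 → 30/50 = 0.60000

0.6000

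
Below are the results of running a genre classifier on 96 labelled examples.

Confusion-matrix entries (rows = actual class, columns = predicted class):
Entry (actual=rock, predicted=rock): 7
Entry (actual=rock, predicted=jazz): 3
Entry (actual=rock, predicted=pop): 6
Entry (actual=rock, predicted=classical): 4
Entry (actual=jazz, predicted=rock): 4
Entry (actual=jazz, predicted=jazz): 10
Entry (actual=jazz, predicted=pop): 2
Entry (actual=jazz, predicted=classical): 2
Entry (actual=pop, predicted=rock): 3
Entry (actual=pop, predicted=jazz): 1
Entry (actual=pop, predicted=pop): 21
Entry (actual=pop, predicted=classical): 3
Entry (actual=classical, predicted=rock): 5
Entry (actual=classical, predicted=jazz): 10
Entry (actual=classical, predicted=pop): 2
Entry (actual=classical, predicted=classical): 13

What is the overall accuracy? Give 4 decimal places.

0.5313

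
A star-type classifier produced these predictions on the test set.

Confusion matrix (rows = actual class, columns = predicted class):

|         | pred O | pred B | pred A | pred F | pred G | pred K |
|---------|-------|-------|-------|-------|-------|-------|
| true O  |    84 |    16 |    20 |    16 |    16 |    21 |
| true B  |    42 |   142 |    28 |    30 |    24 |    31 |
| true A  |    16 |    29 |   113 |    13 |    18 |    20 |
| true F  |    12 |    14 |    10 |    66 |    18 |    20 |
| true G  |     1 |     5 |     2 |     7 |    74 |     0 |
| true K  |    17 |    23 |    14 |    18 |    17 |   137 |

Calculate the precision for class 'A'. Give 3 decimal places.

precision = TP/(TP+FP).
A: TP=113, FP=20+28+10+2+14=74 → 113/187 = 0.6043

0.604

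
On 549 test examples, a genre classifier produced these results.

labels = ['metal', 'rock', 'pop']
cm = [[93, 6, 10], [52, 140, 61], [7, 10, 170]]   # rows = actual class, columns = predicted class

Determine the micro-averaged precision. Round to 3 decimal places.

Micro-averaging pools counts across classes: ΣTP=403, ΣFP=146, ΣFN=146.
Micro-precision = TP/(TP+FP) on pooled counts = 0.734 (equals overall accuracy in single-label multiclass).

0.734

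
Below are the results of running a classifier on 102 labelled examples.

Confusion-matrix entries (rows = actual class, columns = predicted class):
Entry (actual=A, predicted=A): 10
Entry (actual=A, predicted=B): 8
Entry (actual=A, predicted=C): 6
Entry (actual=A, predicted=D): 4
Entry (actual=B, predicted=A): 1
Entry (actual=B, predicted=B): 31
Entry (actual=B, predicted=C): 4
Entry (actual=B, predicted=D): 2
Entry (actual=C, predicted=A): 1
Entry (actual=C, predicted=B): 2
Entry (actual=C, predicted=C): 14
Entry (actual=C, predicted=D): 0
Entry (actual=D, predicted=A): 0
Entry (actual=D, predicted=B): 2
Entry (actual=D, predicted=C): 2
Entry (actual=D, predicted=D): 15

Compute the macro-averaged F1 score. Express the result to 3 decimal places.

0.667

Per-class F1 score (2·TP/(2·TP+FP+FN)):
  A: TP=10, FP=1+1+0=2, FN=8+6+4=18 → 20/40 = 0.5000
  B: TP=31, FP=8+2+2=12, FN=1+4+2=7 → 62/81 = 0.7654
  C: TP=14, FP=6+4+2=12, FN=1+2+0=3 → 28/43 = 0.6512
  D: TP=15, FP=4+2+0=6, FN=0+2+2=4 → 30/40 = 0.7500
Macro-F1 score = mean = (0.5000 + 0.7654 + 0.6512 + 0.7500) / 4 = 0.667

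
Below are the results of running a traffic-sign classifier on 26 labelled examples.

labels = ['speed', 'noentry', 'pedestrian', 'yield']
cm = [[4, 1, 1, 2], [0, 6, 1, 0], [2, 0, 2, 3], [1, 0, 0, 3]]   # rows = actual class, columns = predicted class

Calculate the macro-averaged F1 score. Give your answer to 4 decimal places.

Per-class F1 score (2·TP/(2·TP+FP+FN)):
  speed: TP=4, FP=0+2+1=3, FN=1+1+2=4 → 8/15 = 0.53333
  noentry: TP=6, FP=1+0+0=1, FN=0+1+0=1 → 12/14 = 0.85714
  pedestrian: TP=2, FP=1+1+0=2, FN=2+0+3=5 → 4/11 = 0.36364
  yield: TP=3, FP=2+0+3=5, FN=1+0+0=1 → 6/12 = 0.50000
Macro-F1 score = mean = (0.53333 + 0.85714 + 0.36364 + 0.50000) / 4 = 0.5635

0.5635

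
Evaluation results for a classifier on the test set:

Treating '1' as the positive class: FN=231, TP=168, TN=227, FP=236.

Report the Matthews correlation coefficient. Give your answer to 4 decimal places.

-0.0886

MCC = (TP·TN − FP·FN) / √((TP+FP)(TP+FN)(TN+FP)(TN+FN))
Numerator = 168·227 − 236·231 = -16380
Denominator = √(404·399·463·458) = √34182256584 = 184884.4412
MCC = -16380 / 184884.4412 = -0.0886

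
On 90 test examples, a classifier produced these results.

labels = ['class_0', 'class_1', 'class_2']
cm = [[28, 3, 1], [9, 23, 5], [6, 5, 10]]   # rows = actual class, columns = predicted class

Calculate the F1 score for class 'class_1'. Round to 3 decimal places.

0.676

One-vs-rest for 'class_1': TP = diagonal; FP = other classes predicted 'class_1'; FN = 'class_1' predicted as other.
F1 score = 2·TP/(2·TP+FP+FN).
class_1: TP=23, FP=3+5=8, FN=9+5=14 → 46/68 = 0.6765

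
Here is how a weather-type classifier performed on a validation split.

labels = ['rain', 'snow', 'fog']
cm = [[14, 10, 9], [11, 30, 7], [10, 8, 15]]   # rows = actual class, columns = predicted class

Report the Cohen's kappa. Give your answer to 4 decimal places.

Observed agreement pₒ = trace/N = 59/114 = 0.51754
Expected agreement pₑ = Σ (rowᵢ·colᵢ)/N² = (33·35 + 48·48 + 33·31)/114² = 0.34488
κ = (pₒ − pₑ)/(1 − pₑ) = (0.51754 − 0.34488)/(1 − 0.34488) = 0.2636

0.2636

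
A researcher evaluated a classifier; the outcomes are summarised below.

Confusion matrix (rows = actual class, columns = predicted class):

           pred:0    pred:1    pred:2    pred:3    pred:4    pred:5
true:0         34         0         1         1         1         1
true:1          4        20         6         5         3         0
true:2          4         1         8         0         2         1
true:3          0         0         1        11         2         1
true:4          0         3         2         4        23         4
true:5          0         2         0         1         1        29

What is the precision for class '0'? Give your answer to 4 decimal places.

Treat '0' as positive and all other classes as negative.
precision = TP/(TP+FP).
0: TP=34, FP=4+4+0+0+0=8 → 34/42 = 0.80952

0.8095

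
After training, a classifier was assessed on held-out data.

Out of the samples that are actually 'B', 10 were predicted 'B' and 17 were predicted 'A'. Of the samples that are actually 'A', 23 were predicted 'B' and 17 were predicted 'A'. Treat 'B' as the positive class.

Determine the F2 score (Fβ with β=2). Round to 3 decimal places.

0.355

Fβ = (1+β²)·TP / ((1+β²)·TP + β²·FN + FP), with β²=4
= 5·10 / (5·10 + 4·17 + 23) = 0.355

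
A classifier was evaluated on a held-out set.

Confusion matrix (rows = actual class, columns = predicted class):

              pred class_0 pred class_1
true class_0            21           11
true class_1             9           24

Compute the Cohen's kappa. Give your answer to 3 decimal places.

0.384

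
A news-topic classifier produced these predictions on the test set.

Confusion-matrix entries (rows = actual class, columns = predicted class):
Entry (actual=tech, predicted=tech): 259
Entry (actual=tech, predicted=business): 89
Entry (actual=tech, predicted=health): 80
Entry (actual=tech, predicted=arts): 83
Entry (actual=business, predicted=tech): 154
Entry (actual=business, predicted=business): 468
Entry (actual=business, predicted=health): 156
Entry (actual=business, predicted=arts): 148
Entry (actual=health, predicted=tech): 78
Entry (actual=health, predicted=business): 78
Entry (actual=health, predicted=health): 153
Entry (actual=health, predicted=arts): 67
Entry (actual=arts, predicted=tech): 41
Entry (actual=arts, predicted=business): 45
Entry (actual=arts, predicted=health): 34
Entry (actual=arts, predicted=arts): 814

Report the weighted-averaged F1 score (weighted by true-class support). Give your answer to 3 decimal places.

0.612

Per-class F1 score (2·TP/(2·TP+FP+FN)):
  tech: TP=259, FP=154+78+41=273, FN=89+80+83=252 → 518/1043 = 0.4966
  business: TP=468, FP=89+78+45=212, FN=154+156+148=458 → 936/1606 = 0.5828
  health: TP=153, FP=80+156+34=270, FN=78+78+67=223 → 306/799 = 0.3830
  arts: TP=814, FP=83+148+67=298, FN=41+45+34=120 → 1628/2046 = 0.7957
Weighted-F1 score = Σ (supportᵢ/N)·F1 scoreᵢ with N=2747: (511/2747)·0.4966 + (926/2747)·0.5828 + (376/2747)·0.3830 + (934/2747)·0.7957 = 0.612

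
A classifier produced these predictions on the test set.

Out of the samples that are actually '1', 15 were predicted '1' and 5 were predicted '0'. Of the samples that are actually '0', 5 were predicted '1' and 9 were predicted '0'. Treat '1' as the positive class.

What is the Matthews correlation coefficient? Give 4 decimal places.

0.3929

MCC = (TP·TN − FP·FN) / √((TP+FP)(TP+FN)(TN+FP)(TN+FN))
Numerator = 15·9 − 5·5 = 110
Denominator = √(20·20·14·14) = √78400 = 280.0000
MCC = 110 / 280.0000 = 0.3929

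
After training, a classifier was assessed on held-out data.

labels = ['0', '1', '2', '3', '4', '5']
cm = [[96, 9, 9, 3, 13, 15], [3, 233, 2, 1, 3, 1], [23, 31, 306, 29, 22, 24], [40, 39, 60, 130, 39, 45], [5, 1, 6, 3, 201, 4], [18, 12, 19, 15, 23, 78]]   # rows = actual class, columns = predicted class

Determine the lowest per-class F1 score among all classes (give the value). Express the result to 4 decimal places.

0.4699

Per-class F1 score (2·TP/(2·TP+FP+FN)):
  0: TP=96, FP=3+23+40+5+18=89, FN=9+9+3+13+15=49 → 192/330 = 0.58182
  1: TP=233, FP=9+31+39+1+12=92, FN=3+2+1+3+1=10 → 466/568 = 0.82042
  2: TP=306, FP=9+2+60+6+19=96, FN=23+31+29+22+24=129 → 612/837 = 0.73118
  3: TP=130, FP=3+1+29+3+15=51, FN=40+39+60+39+45=223 → 260/534 = 0.48689
  4: TP=201, FP=13+3+22+39+23=100, FN=5+1+6+3+4=19 → 402/521 = 0.77159
  5: TP=78, FP=15+1+24+45+4=89, FN=18+12+19+15+23=87 → 156/332 = 0.46988
Lowest is class '5' with F1 score = 0.4699.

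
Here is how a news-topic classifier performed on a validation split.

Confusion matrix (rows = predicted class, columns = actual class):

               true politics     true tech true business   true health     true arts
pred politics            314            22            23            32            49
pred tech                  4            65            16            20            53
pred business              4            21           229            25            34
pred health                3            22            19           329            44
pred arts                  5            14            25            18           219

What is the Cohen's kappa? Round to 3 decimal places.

0.642

Observed agreement pₒ = trace/N = 1156/1609 = 0.7185
Expected agreement pₑ = Σ (rowᵢ·colᵢ)/N² = (330·440 + 144·158 + 312·313 + 424·417 + 399·281)/1609² = 0.2142
κ = (pₒ − pₑ)/(1 − pₑ) = (0.7185 − 0.2142)/(1 − 0.2142) = 0.642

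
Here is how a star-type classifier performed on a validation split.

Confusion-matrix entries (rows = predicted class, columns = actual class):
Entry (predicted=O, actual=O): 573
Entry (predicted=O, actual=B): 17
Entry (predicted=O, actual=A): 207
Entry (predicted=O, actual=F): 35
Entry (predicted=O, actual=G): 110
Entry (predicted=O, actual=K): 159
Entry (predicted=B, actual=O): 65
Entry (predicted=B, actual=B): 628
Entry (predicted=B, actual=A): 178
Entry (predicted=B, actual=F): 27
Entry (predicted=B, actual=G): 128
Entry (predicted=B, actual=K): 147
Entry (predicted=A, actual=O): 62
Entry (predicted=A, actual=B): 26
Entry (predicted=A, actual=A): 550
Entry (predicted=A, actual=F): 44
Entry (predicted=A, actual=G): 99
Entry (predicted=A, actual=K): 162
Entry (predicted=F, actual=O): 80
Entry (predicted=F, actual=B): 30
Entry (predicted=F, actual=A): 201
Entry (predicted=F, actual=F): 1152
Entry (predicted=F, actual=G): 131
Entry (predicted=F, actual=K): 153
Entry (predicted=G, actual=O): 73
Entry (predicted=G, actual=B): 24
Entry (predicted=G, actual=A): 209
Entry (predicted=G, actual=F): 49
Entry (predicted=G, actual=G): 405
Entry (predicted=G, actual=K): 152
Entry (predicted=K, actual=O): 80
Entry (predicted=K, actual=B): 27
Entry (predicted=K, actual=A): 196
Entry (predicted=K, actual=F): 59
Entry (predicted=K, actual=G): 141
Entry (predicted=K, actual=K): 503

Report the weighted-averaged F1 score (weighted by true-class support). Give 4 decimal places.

Per-class F1 score (2·TP/(2·TP+FP+FN)):
  O: TP=573, FP=17+207+35+110+159=528, FN=65+62+80+73+80=360 → 1146/2034 = 0.56342
  B: TP=628, FP=65+178+27+128+147=545, FN=17+26+30+24+27=124 → 1256/1925 = 0.65247
  A: TP=550, FP=62+26+44+99+162=393, FN=207+178+201+209+196=991 → 1100/2484 = 0.44283
  F: TP=1152, FP=80+30+201+131+153=595, FN=35+27+44+49+59=214 → 2304/3113 = 0.74012
  G: TP=405, FP=73+24+209+49+152=507, FN=110+128+99+131+141=609 → 810/1926 = 0.42056
  K: TP=503, FP=80+27+196+59+141=503, FN=159+147+162+153+152=773 → 1006/2282 = 0.44084
Weighted-F1 score = Σ (supportᵢ/N)·F1 scoreᵢ with N=6882: (933/6882)·0.56342 + (752/6882)·0.65247 + (1541/6882)·0.44283 + (1366/6882)·0.74012 + (1014/6882)·0.42056 + (1276/6882)·0.44084 = 0.5374

0.5374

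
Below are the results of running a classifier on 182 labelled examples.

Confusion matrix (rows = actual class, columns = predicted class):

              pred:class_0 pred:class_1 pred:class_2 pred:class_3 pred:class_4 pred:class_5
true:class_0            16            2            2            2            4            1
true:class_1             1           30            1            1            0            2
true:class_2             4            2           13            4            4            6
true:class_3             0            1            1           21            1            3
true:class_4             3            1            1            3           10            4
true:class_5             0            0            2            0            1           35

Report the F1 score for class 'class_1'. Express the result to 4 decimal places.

0.8451

One-vs-rest for 'class_1': TP = diagonal; FP = other classes predicted 'class_1'; FN = 'class_1' predicted as other.
F1 score = 2·TP/(2·TP+FP+FN).
class_1: TP=30, FP=2+2+1+1+0=6, FN=1+1+1+0+2=5 → 60/71 = 0.84507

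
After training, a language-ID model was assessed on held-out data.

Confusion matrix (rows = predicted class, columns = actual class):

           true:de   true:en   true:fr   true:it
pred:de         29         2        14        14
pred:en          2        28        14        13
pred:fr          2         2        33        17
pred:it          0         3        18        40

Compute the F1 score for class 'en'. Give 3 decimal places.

0.609

Take TP from the diagonal, FP from the rest of the 'en' prediction marginal, FN from the rest of the 'en' actual marginal.
F1 score = 2·TP/(2·TP+FP+FN).
en: TP=28, FP=2+14+13=29, FN=2+2+3=7 → 56/92 = 0.6087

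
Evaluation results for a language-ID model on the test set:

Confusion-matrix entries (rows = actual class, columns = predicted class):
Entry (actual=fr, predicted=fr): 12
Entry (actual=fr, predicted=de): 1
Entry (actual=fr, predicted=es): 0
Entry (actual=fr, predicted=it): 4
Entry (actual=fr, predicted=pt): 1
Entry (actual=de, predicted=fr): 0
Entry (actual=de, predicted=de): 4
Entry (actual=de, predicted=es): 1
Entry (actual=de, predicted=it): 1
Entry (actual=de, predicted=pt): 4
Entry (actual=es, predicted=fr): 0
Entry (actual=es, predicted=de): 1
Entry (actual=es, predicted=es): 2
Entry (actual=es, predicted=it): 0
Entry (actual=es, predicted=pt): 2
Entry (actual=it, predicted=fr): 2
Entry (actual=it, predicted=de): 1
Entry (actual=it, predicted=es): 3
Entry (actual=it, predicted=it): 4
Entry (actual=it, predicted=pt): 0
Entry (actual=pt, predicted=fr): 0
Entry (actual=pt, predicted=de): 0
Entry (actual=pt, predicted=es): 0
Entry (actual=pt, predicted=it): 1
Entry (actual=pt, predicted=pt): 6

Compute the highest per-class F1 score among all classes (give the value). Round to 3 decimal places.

0.750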